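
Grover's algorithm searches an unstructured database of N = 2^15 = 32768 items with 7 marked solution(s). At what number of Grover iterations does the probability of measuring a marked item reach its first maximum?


After j Grover iterations the success probability is P(j) = sin^2((2j+1)*theta), where sin(theta) = sqrt(k/N).
N = 2^15 = 32768, k = 7
sin(theta) = sqrt(k/N) = 0.01461584917
theta = arcsin(sqrt(k/N)) = 0.0146163696 rad
P(j) reaches its first maximum when (2j+1)*theta is as close as possible to pi/2, i.e. j = round(pi/(4*theta) - 1/2).
pi/(4*theta) - 1/2 = 53.2341
(For comparison, the common estimate pi/4 * sqrt(N/k) = 53.7361; the exact maximiser is used here.)
Optimal iterations = 53

53


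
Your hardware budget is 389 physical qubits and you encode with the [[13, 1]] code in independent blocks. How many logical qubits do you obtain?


Each code block uses 13 physical qubits for 1 logical qubit(s).
Number of complete blocks = floor(389 / 13) = 29
Logical qubits = 29 * 1
= 29

29


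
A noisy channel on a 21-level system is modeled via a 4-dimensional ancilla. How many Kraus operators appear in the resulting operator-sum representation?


Tracing out the environment in an orthonormal basis {|i>_E} gives Kraus operators K_i = <i|_E U |0>_E.
Number of Kraus operators = dim(H_env) = d_env
= 4

4


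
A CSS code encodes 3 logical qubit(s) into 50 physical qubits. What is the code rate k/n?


Code rate R = k/n
= 3/50
= 0.0600

0.0600


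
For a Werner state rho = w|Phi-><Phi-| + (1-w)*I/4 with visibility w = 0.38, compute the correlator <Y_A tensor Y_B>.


|Phi-> = (|00> - |11>)/sqrt(2)
For the pure Bell state, <Y_A Y_B> = +1 (Bell-state Pauli correlator).
The maximally-mixed part I/4 has tr(I/4 * P tensor P) = 0 for any traceless Pauli P.
So <Y_A Y_B>_rho = w * (+1) + (1 - w) * 0
= 0.38 * (+1)
= 0.3800

0.3800


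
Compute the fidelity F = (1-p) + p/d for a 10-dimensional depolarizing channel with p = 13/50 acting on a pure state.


F = (1-p) + p/d
= (1 - 0.2600) + 0.2600/10
= 0.7400 + 0.0260
= 0.7660

0.7660


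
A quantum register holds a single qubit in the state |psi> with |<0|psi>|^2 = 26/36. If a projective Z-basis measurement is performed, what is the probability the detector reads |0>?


|alpha|^2 = 26/36 = 0.7222
|beta|^2 = 1 - 26/36 = 10/36 = 0.2778
P(|0>) = |alpha|^2 = 0.7222

0.7222


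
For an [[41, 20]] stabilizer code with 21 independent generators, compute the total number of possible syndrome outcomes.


Each stabilizer generator gives a binary (+1 or -1) measurement outcome.
With 21 independent generators:
Total syndromes = 2^21
= 2097152

2097152


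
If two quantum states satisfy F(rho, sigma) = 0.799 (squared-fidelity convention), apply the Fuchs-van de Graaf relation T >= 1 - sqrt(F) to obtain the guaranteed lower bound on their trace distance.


Fuchs-van de Graaf (squared-fidelity convention): 1 - sqrt(F) <= T <= sqrt(1 - F).
Lower bound: T >= 1 - sqrt(F)
sqrt(F) = sqrt(0.799) = 0.8939
T >= 1 - 0.8939
T >= 0.1061

0.1061


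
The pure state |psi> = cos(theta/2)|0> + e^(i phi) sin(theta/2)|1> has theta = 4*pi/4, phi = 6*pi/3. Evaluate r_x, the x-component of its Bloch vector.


theta = 3.1416, phi = 6.2832
r_x = sin(theta)*cos(phi) = 0.0000 * 1.0000
r_x = 0.0000

0.0000


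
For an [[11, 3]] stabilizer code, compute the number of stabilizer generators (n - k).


For an [[n,k]] stabilizer code:
Number of stabilizer generators = n - k
= 11 - 3
= 8

8


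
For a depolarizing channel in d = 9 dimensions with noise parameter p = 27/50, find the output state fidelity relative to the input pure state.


F = (1-p) + p/d
= (1 - 0.5400) + 0.5400/9
= 0.4600 + 0.0600
= 0.5200

0.5200


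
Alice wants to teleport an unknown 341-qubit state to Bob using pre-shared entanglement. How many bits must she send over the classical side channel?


Quantum teleportation requires 2 classical bits per qubit teleported.
341 qubit(s) -> 2 * 341 = 682 classical bits

682


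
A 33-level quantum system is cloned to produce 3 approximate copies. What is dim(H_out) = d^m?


Output space = H^(tensor 3) where dim(H) = 33
dim = 33^3
= 1089 (after 2 factors)
= 35937 (after 3 factors)
= 35937

35937


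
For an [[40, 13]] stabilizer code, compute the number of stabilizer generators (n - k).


For an [[n,k]] stabilizer code:
Number of stabilizer generators = n - k
= 40 - 13
= 27

27


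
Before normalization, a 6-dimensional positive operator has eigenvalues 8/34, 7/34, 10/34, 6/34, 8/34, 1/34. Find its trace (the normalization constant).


tr(M) = sum of eigenvalues
= 8/34 + 7/34 + 10/34 + 6/34 + 8/34 + 1/34
= 40/34
= 1.1765

1.1765


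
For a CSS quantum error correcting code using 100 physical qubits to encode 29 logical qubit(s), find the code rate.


Code rate R = k/n
= 29/100
= 0.2900

0.2900


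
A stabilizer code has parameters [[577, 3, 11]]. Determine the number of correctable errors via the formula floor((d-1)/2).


Code parameters: [[577, 3, 11]], distance d = 11.
Number of correctable errors = floor((d-1)/2)
= floor((11 - 1)/2)
= floor(10/2)
= 5

5


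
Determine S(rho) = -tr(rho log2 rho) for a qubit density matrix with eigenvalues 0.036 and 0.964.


S = -p*log2(p) - (1-p)*log2(1-p)
p = 0.0360, 1-p = 0.9640
= -0.0360 * log2(0.0360) - 0.9640 * log2(0.9640)
= -(-0.1727) - (-0.0510)
= 0.2236

0.2236


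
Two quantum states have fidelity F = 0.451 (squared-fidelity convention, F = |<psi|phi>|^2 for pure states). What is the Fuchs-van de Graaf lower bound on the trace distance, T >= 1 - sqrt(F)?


Fuchs-van de Graaf (squared-fidelity convention): 1 - sqrt(F) <= T <= sqrt(1 - F).
Lower bound: T >= 1 - sqrt(F)
sqrt(F) = sqrt(0.451) = 0.6716
T >= 1 - 0.6716
T >= 0.3284

0.3284


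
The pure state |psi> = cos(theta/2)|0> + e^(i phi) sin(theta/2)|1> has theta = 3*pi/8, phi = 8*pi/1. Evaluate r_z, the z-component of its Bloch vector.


theta = 1.1781, phi = 25.1327
r_z = cos(theta) = 0.3827

0.3827


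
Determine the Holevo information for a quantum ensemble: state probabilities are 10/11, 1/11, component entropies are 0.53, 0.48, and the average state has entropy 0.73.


chi = S(rho) - sum_i p_i * S(rho_i)
Weighted entropy = 10/11 * 0.53 + 1/11 * 0.48
= 0.5255
chi = 0.73 - 0.5255
= 0.2045

0.2045


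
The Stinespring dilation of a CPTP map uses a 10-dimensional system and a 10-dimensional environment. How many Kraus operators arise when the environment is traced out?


Tracing out the environment in an orthonormal basis {|i>_E} gives Kraus operators K_i = <i|_E U |0>_E.
Number of Kraus operators = dim(H_env) = d_env
= 10

10


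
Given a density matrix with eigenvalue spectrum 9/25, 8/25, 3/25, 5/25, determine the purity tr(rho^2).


tr(rho^2) = sum of eigenvalues squared
= (9/25)^2 + (8/25)^2 + (3/25)^2 + (5/25)^2
= (81 + 64 + 9 + 25) / 625
= 179/625
= 0.2864

0.2864


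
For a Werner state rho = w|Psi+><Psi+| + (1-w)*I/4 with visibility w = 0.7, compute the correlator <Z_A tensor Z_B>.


|Psi+> = (|01> + |10>)/sqrt(2)
For the pure Bell state, <Z_A Z_B> = -1 (Bell-state Pauli correlator).
The maximally-mixed part I/4 has tr(I/4 * P tensor P) = 0 for any traceless Pauli P.
So <Z_A Z_B>_rho = w * (-1) + (1 - w) * 0
= 0.7 * (-1)
= -0.7000

-0.7000


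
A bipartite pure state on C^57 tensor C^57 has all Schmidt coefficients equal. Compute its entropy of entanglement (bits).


For a maximally entangled state in d x d:
S = log2(d) = log2(57)
= 5.8329

5.8329


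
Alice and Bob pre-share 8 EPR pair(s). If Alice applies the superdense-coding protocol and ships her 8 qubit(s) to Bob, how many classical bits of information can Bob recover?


Superdense coding allows 2 classical bits per shared entangled pair.
8 pair(s) -> 2 * 8 = 16 classical bits

16


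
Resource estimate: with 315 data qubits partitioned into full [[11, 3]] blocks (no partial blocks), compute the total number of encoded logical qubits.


Each code block uses 11 physical qubits for 3 logical qubit(s).
Number of complete blocks = floor(315 / 11) = 28
Logical qubits = 28 * 3
= 84

84


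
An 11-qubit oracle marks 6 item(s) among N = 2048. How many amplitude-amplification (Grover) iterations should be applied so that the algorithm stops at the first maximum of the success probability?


After j Grover iterations the success probability is P(j) = sin^2((2j+1)*theta), where sin(theta) = sqrt(k/N).
N = 2^11 = 2048, k = 6
sin(theta) = sqrt(k/N) = 0.05412658774
theta = arcsin(sqrt(k/N)) = 0.05415305164 rad
P(j) reaches its first maximum when (2j+1)*theta is as close as possible to pi/2, i.e. j = round(pi/(4*theta) - 1/2).
pi/(4*theta) - 1/2 = 14.0033
(For comparison, the common estimate pi/4 * sqrt(N/k) = 14.5104; the exact maximiser is used here.)
Optimal iterations = 14

14


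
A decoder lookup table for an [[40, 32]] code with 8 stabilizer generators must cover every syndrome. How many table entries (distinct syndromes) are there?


Each stabilizer generator gives a binary (+1 or -1) measurement outcome.
With 8 independent generators:
Total syndromes = 2^8
= 256

256


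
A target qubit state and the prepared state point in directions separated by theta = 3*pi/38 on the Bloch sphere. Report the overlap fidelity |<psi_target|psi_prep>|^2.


For states separated by angle theta on Bloch sphere:
F = cos^2(theta/2)
theta = 3*pi/38 = 0.2480
theta/2 = 0.1240
cos(theta/2) = 0.9923
F = 0.9847

0.9847


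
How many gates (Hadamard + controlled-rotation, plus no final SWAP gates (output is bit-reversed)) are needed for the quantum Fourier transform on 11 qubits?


Hadamard gates: 11
Controlled rotations: n*(n-1)/2 = 11*10/2 = 55
SWAP gates: 0 (omitted)
Total = 11 + 55
= 66

66


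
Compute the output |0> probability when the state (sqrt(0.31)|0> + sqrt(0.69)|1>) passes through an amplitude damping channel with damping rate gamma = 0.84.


For amplitude damping with parameter gamma on state sqrt(a)|0> + sqrt(b)|1>:
alpha^2 = 0.31, beta^2 = 0.69
P(|0>) = alpha^2 + gamma * beta^2
= 0.31 + 0.84 * 0.69
= 0.31 + 0.5796
= 0.8896

0.8896


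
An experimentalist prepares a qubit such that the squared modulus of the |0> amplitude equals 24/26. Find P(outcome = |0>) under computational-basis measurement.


|alpha|^2 = 24/26 = 0.9231
|beta|^2 = 1 - 24/26 = 2/26 = 0.0769
P(|0>) = |alpha|^2 = 0.9231

0.9231


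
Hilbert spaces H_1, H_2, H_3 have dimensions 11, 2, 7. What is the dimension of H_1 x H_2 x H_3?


dim(H_1 x H_2 x H_3) = 11 * 2 * 7
= 22 * 7
= 154

154


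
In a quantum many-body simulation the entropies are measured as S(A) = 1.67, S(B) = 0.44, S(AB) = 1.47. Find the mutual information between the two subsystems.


I(A:B) = S(A) + S(B) - S(AB)
= 1.67 + 0.44 - 1.47
= 0.6400

0.6400


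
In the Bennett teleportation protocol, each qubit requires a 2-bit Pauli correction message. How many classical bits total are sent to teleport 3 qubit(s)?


Quantum teleportation requires 2 classical bits per qubit teleported.
3 qubit(s) -> 2 * 3 = 6 classical bits

6


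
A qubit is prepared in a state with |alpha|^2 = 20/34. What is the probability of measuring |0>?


|alpha|^2 = 20/34 = 0.5882
|beta|^2 = 1 - 20/34 = 14/34 = 0.4118
P(|0>) = |alpha|^2 = 0.5882

0.5882


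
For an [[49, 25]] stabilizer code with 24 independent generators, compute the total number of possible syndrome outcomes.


Each stabilizer generator gives a binary (+1 or -1) measurement outcome.
With 24 independent generators:
Total syndromes = 2^24
= 16777216

16777216


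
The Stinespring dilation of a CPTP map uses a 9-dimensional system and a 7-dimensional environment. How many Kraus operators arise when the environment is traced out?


Tracing out the environment in an orthonormal basis {|i>_E} gives Kraus operators K_i = <i|_E U |0>_E.
Number of Kraus operators = dim(H_env) = d_env
= 7

7


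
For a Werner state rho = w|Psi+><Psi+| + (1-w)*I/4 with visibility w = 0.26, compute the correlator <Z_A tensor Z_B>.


|Psi+> = (|01> + |10>)/sqrt(2)
For the pure Bell state, <Z_A Z_B> = -1 (Bell-state Pauli correlator).
The maximally-mixed part I/4 has tr(I/4 * P tensor P) = 0 for any traceless Pauli P.
So <Z_A Z_B>_rho = w * (-1) + (1 - w) * 0
= 0.26 * (-1)
= -0.2600

-0.2600


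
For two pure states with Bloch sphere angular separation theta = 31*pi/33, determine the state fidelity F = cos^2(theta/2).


For states separated by angle theta on Bloch sphere:
F = cos^2(theta/2)
theta = 31*pi/33 = 2.9512
theta/2 = 1.4756
cos(theta/2) = 0.0951
F = 0.0090

0.0090


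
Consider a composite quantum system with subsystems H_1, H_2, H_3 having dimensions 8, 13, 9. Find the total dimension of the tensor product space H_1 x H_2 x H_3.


dim(H_1 x H_2 x H_3) = 8 * 13 * 9
= 104 * 9
= 936

936


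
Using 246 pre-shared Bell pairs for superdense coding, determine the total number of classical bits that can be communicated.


Superdense coding allows 2 classical bits per shared entangled pair.
246 pair(s) -> 2 * 246 = 492 classical bits

492


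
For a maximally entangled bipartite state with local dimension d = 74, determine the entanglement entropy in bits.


For a maximally entangled state in d x d:
S = log2(d) = log2(74)
= 6.2095

6.2095


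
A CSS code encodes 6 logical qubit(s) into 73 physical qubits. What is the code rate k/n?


Code rate R = k/n
= 6/73
= 0.0822

0.0822


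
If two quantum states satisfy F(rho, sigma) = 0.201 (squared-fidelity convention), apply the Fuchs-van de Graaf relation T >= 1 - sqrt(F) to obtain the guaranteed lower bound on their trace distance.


Fuchs-van de Graaf (squared-fidelity convention): 1 - sqrt(F) <= T <= sqrt(1 - F).
Lower bound: T >= 1 - sqrt(F)
sqrt(F) = sqrt(0.201) = 0.4483
T >= 1 - 0.4483
T >= 0.5517

0.5517


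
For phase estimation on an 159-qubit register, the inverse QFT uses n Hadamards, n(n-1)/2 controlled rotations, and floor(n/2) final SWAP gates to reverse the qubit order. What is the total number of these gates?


Hadamard gates: 159
Controlled rotations: n*(n-1)/2 = 159*158/2 = 12561
SWAP gates: floor(n/2) = floor(159/2) = 79
Total = 159 + 12561 + 79
= 12799

12799


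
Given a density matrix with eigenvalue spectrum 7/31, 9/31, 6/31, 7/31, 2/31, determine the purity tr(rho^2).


tr(rho^2) = sum of eigenvalues squared
= (7/31)^2 + (9/31)^2 + (6/31)^2 + (7/31)^2 + (2/31)^2
= (49 + 81 + 36 + 49 + 4) / 961
= 219/961
= 0.2279

0.2279


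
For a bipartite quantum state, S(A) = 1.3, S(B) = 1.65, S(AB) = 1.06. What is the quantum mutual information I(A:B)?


I(A:B) = S(A) + S(B) - S(AB)
= 1.3 + 1.65 - 1.06
= 1.8900

1.8900


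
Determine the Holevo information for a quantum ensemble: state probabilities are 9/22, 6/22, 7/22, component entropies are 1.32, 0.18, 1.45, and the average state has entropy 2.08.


chi = S(rho) - sum_i p_i * S(rho_i)
Weighted entropy = 9/22 * 1.32 + 6/22 * 0.18 + 7/22 * 1.45
= 1.0505
chi = 2.08 - 1.0505
= 1.0295

1.0295


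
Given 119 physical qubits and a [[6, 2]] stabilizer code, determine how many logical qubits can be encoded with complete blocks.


Each code block uses 6 physical qubits for 2 logical qubit(s).
Number of complete blocks = floor(119 / 6) = 19
Logical qubits = 19 * 2
= 38

38


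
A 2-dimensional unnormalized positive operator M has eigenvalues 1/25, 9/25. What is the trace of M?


tr(M) = sum of eigenvalues
= 1/25 + 9/25
= 10/25
= 0.4000

0.4000


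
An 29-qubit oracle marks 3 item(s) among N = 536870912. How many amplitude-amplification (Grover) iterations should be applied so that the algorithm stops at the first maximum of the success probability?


After j Grover iterations the success probability is P(j) = sin^2((2j+1)*theta), where sin(theta) = sqrt(k/N).
N = 2^29 = 536870912, k = 3
sin(theta) = sqrt(k/N) = 7.475249459e-05
theta = arcsin(sqrt(k/N)) = 7.475249466e-05 rad
P(j) reaches its first maximum when (2j+1)*theta is as close as possible to pi/2, i.e. j = round(pi/(4*theta) - 1/2).
pi/(4*theta) - 1/2 = 10506.1482
(For comparison, the common estimate pi/4 * sqrt(N/k) = 10506.6482; the exact maximiser is used here.)
Optimal iterations = 10506

10506


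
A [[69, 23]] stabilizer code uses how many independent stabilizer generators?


For an [[n,k]] stabilizer code:
Number of stabilizer generators = n - k
= 69 - 23
= 46

46


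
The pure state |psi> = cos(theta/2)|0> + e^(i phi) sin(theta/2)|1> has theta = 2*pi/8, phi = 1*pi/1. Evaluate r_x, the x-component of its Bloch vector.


theta = 0.7854, phi = 3.1416
r_x = sin(theta)*cos(phi) = 0.7071 * -1.0000
r_x = -0.7071

-0.7071


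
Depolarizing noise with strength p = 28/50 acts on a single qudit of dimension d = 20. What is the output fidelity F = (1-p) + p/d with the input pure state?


F = (1-p) + p/d
= (1 - 0.5600) + 0.5600/20
= 0.4400 + 0.0280
= 0.4680

0.4680


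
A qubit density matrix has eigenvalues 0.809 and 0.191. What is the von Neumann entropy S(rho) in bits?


S = -p*log2(p) - (1-p)*log2(1-p)
p = 0.8090, 1-p = 0.1910
= -0.8090 * log2(0.8090) - 0.1910 * log2(0.1910)
= -(-0.2474) - (-0.4562)
= 0.7036

0.7036


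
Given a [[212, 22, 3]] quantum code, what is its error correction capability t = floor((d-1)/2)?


Code parameters: [[212, 22, 3]], distance d = 3.
Number of correctable errors = floor((d-1)/2)
= floor((3 - 1)/2)
= floor(2/2)
= 1

1


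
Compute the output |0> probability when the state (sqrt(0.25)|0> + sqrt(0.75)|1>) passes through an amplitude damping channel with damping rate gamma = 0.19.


For amplitude damping with parameter gamma on state sqrt(a)|0> + sqrt(b)|1>:
alpha^2 = 0.25, beta^2 = 0.75
P(|0>) = alpha^2 + gamma * beta^2
= 0.25 + 0.19 * 0.75
= 0.25 + 0.1425
= 0.3925

0.3925


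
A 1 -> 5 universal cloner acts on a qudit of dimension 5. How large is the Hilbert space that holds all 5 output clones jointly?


Output space = H^(tensor 5) where dim(H) = 5
dim = 5^5
= 25 (after 2 factors)
= 125 (after 3 factors)
= 625 (after 4 factors)
= 3125 (after 5 factors)
= 3125

3125


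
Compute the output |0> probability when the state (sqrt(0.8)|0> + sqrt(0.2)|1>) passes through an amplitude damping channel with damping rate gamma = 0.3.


For amplitude damping with parameter gamma on state sqrt(a)|0> + sqrt(b)|1>:
alpha^2 = 0.8, beta^2 = 0.2
P(|0>) = alpha^2 + gamma * beta^2
= 0.8 + 0.3 * 0.2
= 0.8 + 0.0600
= 0.8600

0.8600


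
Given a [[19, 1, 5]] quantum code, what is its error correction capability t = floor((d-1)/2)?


Code parameters: [[19, 1, 5]], distance d = 5.
Number of correctable errors = floor((d-1)/2)
= floor((5 - 1)/2)
= floor(4/2)
= 2

2


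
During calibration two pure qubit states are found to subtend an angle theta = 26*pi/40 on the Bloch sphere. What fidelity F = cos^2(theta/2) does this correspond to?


For states separated by angle theta on Bloch sphere:
F = cos^2(theta/2)
theta = 26*pi/40 = 2.0420
theta/2 = 1.0210
cos(theta/2) = 0.5225
F = 0.2730

0.2730


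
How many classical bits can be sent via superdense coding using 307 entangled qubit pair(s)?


Superdense coding allows 2 classical bits per shared entangled pair.
307 pair(s) -> 2 * 307 = 614 classical bits

614


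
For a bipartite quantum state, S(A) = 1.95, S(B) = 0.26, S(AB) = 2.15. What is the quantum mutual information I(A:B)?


I(A:B) = S(A) + S(B) - S(AB)
= 1.95 + 0.26 - 2.15
= 0.0600

0.0600


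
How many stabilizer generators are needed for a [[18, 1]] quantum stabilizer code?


For an [[n,k]] stabilizer code:
Number of stabilizer generators = n - k
= 18 - 1
= 17

17


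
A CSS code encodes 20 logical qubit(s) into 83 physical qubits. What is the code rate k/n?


Code rate R = k/n
= 20/83
= 0.2410

0.2410


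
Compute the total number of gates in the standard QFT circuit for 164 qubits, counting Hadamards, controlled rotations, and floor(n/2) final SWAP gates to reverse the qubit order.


Hadamard gates: 164
Controlled rotations: n*(n-1)/2 = 164*163/2 = 13366
SWAP gates: floor(n/2) = floor(164/2) = 82
Total = 164 + 13366 + 82
= 13612

13612


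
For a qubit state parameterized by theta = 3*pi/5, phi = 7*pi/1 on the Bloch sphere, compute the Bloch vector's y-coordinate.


theta = 1.8850, phi = 21.9911
r_y = sin(theta)*sin(phi) = 0.9511 * 0.0000
r_y = 0.0000

0.0000


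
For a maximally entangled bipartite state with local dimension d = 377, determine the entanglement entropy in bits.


For a maximally entangled state in d x d:
S = log2(d) = log2(377)
= 8.5584

8.5584


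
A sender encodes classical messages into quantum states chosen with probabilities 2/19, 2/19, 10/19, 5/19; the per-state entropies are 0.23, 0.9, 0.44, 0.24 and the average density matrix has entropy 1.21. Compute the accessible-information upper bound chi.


chi = S(rho) - sum_i p_i * S(rho_i)
Weighted entropy = 2/19 * 0.23 + 2/19 * 0.9 + 10/19 * 0.44 + 5/19 * 0.24
= 0.4137
chi = 1.21 - 0.4137
= 0.7963

0.7963


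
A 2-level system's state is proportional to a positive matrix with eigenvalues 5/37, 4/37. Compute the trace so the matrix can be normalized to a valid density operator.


tr(M) = sum of eigenvalues
= 5/37 + 4/37
= 9/37
= 0.2432

0.2432


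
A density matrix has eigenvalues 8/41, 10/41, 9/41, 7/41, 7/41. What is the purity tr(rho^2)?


tr(rho^2) = sum of eigenvalues squared
= (8/41)^2 + (10/41)^2 + (9/41)^2 + (7/41)^2 + (7/41)^2
= (64 + 100 + 81 + 49 + 49) / 1681
= 343/1681
= 0.2040

0.2040


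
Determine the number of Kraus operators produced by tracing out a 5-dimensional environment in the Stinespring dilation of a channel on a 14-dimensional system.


Tracing out the environment in an orthonormal basis {|i>_E} gives Kraus operators K_i = <i|_E U |0>_E.
Number of Kraus operators = dim(H_env) = d_env
= 5

5


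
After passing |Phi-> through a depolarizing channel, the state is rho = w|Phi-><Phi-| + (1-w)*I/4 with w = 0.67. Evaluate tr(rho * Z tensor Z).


|Phi-> = (|00> - |11>)/sqrt(2)
For the pure Bell state, <Z_A Z_B> = +1 (Bell-state Pauli correlator).
The maximally-mixed part I/4 has tr(I/4 * P tensor P) = 0 for any traceless Pauli P.
So <Z_A Z_B>_rho = w * (+1) + (1 - w) * 0
= 0.67 * (+1)
= 0.6700

0.6700


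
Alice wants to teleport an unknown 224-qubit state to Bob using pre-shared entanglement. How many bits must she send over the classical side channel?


Quantum teleportation requires 2 classical bits per qubit teleported.
224 qubit(s) -> 2 * 224 = 448 classical bits

448


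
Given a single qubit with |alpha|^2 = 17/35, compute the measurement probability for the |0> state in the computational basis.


|alpha|^2 = 17/35 = 0.4857
|beta|^2 = 1 - 17/35 = 18/35 = 0.5143
P(|0>) = |alpha|^2 = 0.4857

0.4857


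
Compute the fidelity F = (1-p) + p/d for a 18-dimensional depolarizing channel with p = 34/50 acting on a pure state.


F = (1-p) + p/d
= (1 - 0.6800) + 0.6800/18
= 0.3200 + 0.0378
= 0.3578

0.3578


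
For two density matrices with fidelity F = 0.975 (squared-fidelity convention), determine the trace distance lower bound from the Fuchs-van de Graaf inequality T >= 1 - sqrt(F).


Fuchs-van de Graaf (squared-fidelity convention): 1 - sqrt(F) <= T <= sqrt(1 - F).
Lower bound: T >= 1 - sqrt(F)
sqrt(F) = sqrt(0.975) = 0.9874
T >= 1 - 0.9874
T >= 0.0126

0.0126


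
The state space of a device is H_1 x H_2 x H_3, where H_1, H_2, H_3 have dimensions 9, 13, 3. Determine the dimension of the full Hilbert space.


dim(H_1 x H_2 x H_3) = 9 * 13 * 3
= 117 * 3
= 351

351


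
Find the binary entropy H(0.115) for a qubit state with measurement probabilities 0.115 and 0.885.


S = -p*log2(p) - (1-p)*log2(1-p)
p = 0.1150, 1-p = 0.8850
= -0.1150 * log2(0.1150) - 0.8850 * log2(0.8850)
= -(-0.3588) - (-0.1560)
= 0.5148

0.5148


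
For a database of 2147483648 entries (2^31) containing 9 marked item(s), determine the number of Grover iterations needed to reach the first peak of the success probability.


After j Grover iterations the success probability is P(j) = sin^2((2j+1)*theta), where sin(theta) = sqrt(k/N).
N = 2^31 = 2147483648, k = 9
sin(theta) = sqrt(k/N) = 6.473755931e-05
theta = arcsin(sqrt(k/N)) = 6.473755936e-05 rad
P(j) reaches its first maximum when (2j+1)*theta is as close as possible to pi/2, i.e. j = round(pi/(4*theta) - 1/2).
pi/(4*theta) - 1/2 = 12131.5323
(For comparison, the common estimate pi/4 * sqrt(N/k) = 12132.0323; the exact maximiser is used here.)
Optimal iterations = 12132

12132


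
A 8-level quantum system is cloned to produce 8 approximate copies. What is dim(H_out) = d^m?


Output space = H^(tensor 8) where dim(H) = 8
dim = 8^8
= 64 (after 2 factors)
= 512 (after 3 factors)
= 4096 (after 4 factors)
= 32768 (after 5 factors)
= 262144 (after 6 factors)
= 2097152 (after 7 factors)
= 16777216 (after 8 factors)
= 16777216

16777216


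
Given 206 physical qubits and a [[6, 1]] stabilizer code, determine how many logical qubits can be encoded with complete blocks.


Each code block uses 6 physical qubits for 1 logical qubit(s).
Number of complete blocks = floor(206 / 6) = 34
Logical qubits = 34 * 1
= 34

34


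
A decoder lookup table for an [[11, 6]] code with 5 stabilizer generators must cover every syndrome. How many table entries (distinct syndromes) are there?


Each stabilizer generator gives a binary (+1 or -1) measurement outcome.
With 5 independent generators:
Total syndromes = 2^5
= 32

32


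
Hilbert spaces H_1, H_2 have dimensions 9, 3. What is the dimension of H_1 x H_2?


dim(H_1 x H_2) = 9 * 3
= 27

27


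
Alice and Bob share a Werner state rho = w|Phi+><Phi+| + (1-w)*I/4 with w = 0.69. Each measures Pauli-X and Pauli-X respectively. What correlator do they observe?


|Phi+> = (|00> + |11>)/sqrt(2)
For the pure Bell state, <X_A X_B> = +1 (Bell-state Pauli correlator).
The maximally-mixed part I/4 has tr(I/4 * P tensor P) = 0 for any traceless Pauli P.
So <X_A X_B>_rho = w * (+1) + (1 - w) * 0
= 0.69 * (+1)
= 0.6900

0.6900


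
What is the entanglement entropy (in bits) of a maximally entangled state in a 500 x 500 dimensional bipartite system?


For a maximally entangled state in d x d:
S = log2(d) = log2(500)
= 8.9658

8.9658


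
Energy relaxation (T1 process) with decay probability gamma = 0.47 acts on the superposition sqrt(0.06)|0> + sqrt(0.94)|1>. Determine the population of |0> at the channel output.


For amplitude damping with parameter gamma on state sqrt(a)|0> + sqrt(b)|1>:
alpha^2 = 0.06, beta^2 = 0.94
P(|0>) = alpha^2 + gamma * beta^2
= 0.06 + 0.47 * 0.94
= 0.06 + 0.4418
= 0.5018

0.5018


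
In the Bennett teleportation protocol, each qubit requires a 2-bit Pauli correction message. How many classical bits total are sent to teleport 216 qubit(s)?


Quantum teleportation requires 2 classical bits per qubit teleported.
216 qubit(s) -> 2 * 216 = 432 classical bits

432


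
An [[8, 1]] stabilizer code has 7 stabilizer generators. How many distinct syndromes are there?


Each stabilizer generator gives a binary (+1 or -1) measurement outcome.
With 7 independent generators:
Total syndromes = 2^7
= 128

128


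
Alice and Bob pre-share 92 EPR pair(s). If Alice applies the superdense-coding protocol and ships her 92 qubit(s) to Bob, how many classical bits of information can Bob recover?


Superdense coding allows 2 classical bits per shared entangled pair.
92 pair(s) -> 2 * 92 = 184 classical bits

184


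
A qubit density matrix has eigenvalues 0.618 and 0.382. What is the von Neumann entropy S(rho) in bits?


S = -p*log2(p) - (1-p)*log2(1-p)
p = 0.6180, 1-p = 0.3820
= -0.6180 * log2(0.6180) - 0.3820 * log2(0.3820)
= -(-0.4291) - (-0.5304)
= 0.9594

0.9594


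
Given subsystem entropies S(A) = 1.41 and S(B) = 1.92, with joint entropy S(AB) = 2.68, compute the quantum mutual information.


I(A:B) = S(A) + S(B) - S(AB)
= 1.41 + 1.92 - 2.68
= 0.6500

0.6500


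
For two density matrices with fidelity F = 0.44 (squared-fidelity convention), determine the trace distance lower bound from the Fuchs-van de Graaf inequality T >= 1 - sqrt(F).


Fuchs-van de Graaf (squared-fidelity convention): 1 - sqrt(F) <= T <= sqrt(1 - F).
Lower bound: T >= 1 - sqrt(F)
sqrt(F) = sqrt(0.44) = 0.6633
T >= 1 - 0.6633
T >= 0.3367

0.3367


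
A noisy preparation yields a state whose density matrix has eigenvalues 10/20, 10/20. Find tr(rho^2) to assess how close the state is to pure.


tr(rho^2) = sum of eigenvalues squared
= (10/20)^2 + (10/20)^2
= (100 + 100) / 400
= 200/400
= 0.5000

0.5000


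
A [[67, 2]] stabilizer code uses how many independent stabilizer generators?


For an [[n,k]] stabilizer code:
Number of stabilizer generators = n - k
= 67 - 2
= 65

65


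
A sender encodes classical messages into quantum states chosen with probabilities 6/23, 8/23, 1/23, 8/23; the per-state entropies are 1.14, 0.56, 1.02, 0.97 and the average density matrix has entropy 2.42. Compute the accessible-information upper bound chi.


chi = S(rho) - sum_i p_i * S(rho_i)
Weighted entropy = 6/23 * 1.14 + 8/23 * 0.56 + 1/23 * 1.02 + 8/23 * 0.97
= 0.8739
chi = 2.42 - 0.8739
= 1.5461

1.5461


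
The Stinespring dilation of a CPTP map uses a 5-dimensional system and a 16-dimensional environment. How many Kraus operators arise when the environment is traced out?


Tracing out the environment in an orthonormal basis {|i>_E} gives Kraus operators K_i = <i|_E U |0>_E.
Number of Kraus operators = dim(H_env) = d_env
= 16

16


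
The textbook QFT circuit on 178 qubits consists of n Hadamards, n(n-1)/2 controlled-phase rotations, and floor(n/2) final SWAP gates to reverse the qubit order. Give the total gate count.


Hadamard gates: 178
Controlled rotations: n*(n-1)/2 = 178*177/2 = 15753
SWAP gates: floor(n/2) = floor(178/2) = 89
Total = 178 + 15753 + 89
= 16020

16020


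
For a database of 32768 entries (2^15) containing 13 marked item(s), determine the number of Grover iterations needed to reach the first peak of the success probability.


After j Grover iterations the success probability is P(j) = sin^2((2j+1)*theta), where sin(theta) = sqrt(k/N).
N = 2^15 = 32768, k = 13
sin(theta) = sqrt(k/N) = 0.01991804497
theta = arcsin(sqrt(k/N)) = 0.01991936222 rad
P(j) reaches its first maximum when (2j+1)*theta is as close as possible to pi/2, i.e. j = round(pi/(4*theta) - 1/2).
pi/(4*theta) - 1/2 = 38.9289
(For comparison, the common estimate pi/4 * sqrt(N/k) = 39.4315; the exact maximiser is used here.)
Optimal iterations = 39

39


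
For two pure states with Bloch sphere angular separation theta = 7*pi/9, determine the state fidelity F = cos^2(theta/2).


For states separated by angle theta on Bloch sphere:
F = cos^2(theta/2)
theta = 7*pi/9 = 2.4435
theta/2 = 1.2217
cos(theta/2) = 0.3420
F = 0.1170

0.1170


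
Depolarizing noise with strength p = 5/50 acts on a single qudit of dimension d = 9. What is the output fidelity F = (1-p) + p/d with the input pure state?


F = (1-p) + p/d
= (1 - 0.1000) + 0.1000/9
= 0.9000 + 0.0111
= 0.9111

0.9111


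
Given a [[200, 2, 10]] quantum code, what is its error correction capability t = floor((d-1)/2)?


Code parameters: [[200, 2, 10]], distance d = 10.
Number of correctable errors = floor((d-1)/2)
= floor((10 - 1)/2)
= floor(9/2)
= 4

4


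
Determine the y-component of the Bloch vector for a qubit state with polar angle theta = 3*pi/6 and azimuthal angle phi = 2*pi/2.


theta = 1.5708, phi = 3.1416
r_y = sin(theta)*sin(phi) = 1.0000 * 0.0000
r_y = 0.0000

0.0000


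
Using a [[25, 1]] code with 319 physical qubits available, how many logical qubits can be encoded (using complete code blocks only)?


Each code block uses 25 physical qubits for 1 logical qubit(s).
Number of complete blocks = floor(319 / 25) = 12
Logical qubits = 12 * 1
= 12

12


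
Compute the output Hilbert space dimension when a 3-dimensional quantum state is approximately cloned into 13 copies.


Output space = H^(tensor 13) where dim(H) = 3
dim = 3^13
= 9 (after 2 factors)
= 27 (after 3 factors)
= 81 (after 4 factors)
= 243 (after 5 factors)
= 729 (after 6 factors)
= 2187 (after 7 factors)
= 6561 (after 8 factors)
= 19683 (after 9 factors)
= 59049 (after 10 factors)
= 177147 (after 11 factors)
= 531441 (after 12 factors)
= 1594323 (after 13 factors)
= 1594323

1594323


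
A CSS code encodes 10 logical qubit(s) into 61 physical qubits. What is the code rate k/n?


Code rate R = k/n
= 10/61
= 0.1639

0.1639


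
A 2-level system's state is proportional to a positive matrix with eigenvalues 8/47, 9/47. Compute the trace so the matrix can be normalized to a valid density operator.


tr(M) = sum of eigenvalues
= 8/47 + 9/47
= 17/47
= 0.3617

0.3617


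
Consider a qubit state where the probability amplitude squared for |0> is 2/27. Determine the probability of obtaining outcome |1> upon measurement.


|alpha|^2 = 2/27 = 0.0741
|beta|^2 = 1 - 2/27 = 25/27 = 0.9259
P(|1>) = |beta|^2 = 0.9259

0.9259


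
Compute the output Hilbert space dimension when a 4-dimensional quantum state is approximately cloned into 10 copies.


Output space = H^(tensor 10) where dim(H) = 4
dim = 4^10
= 16 (after 2 factors)
= 64 (after 3 factors)
= 256 (after 4 factors)
= 1024 (after 5 factors)
= 4096 (after 6 factors)
= 16384 (after 7 factors)
= 65536 (after 8 factors)
= 262144 (after 9 factors)
= 1048576 (after 10 factors)
= 1048576

1048576


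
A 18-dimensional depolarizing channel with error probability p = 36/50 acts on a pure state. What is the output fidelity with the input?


F = (1-p) + p/d
= (1 - 0.7200) + 0.7200/18
= 0.2800 + 0.0400
= 0.3200

0.3200


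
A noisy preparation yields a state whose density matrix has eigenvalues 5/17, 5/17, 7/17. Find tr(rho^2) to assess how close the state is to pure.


tr(rho^2) = sum of eigenvalues squared
= (5/17)^2 + (5/17)^2 + (7/17)^2
= (25 + 25 + 49) / 289
= 99/289
= 0.3426

0.3426


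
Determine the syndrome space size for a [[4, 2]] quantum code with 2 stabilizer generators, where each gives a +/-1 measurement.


Each stabilizer generator gives a binary (+1 or -1) measurement outcome.
With 2 independent generators:
Total syndromes = 2^2
= 4

4


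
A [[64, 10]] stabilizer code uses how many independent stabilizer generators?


For an [[n,k]] stabilizer code:
Number of stabilizer generators = n - k
= 64 - 10
= 54

54


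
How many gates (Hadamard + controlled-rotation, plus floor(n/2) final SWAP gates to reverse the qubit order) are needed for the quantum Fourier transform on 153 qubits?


Hadamard gates: 153
Controlled rotations: n*(n-1)/2 = 153*152/2 = 11628
SWAP gates: floor(n/2) = floor(153/2) = 76
Total = 153 + 11628 + 76
= 11857

11857


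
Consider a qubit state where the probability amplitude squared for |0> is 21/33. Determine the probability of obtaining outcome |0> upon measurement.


|alpha|^2 = 21/33 = 0.6364
|beta|^2 = 1 - 21/33 = 12/33 = 0.3636
P(|0>) = |alpha|^2 = 0.6364

0.6364


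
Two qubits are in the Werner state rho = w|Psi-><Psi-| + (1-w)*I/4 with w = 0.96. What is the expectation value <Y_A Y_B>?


|Psi-> = (|01> - |10>)/sqrt(2)
For the pure Bell state, <Y_A Y_B> = -1 (Bell-state Pauli correlator).
The maximally-mixed part I/4 has tr(I/4 * P tensor P) = 0 for any traceless Pauli P.
So <Y_A Y_B>_rho = w * (-1) + (1 - w) * 0
= 0.96 * (-1)
= -0.9600

-0.9600


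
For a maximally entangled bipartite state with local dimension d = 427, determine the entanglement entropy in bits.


For a maximally entangled state in d x d:
S = log2(d) = log2(427)
= 8.7381

8.7381


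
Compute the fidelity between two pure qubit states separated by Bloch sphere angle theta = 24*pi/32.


For states separated by angle theta on Bloch sphere:
F = cos^2(theta/2)
theta = 24*pi/32 = 2.3562
theta/2 = 1.1781
cos(theta/2) = 0.3827
F = 0.1464

0.1464


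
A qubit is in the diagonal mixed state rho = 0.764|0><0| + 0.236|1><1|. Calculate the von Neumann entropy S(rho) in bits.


S = -p*log2(p) - (1-p)*log2(1-p)
p = 0.7640, 1-p = 0.2360
= -0.7640 * log2(0.7640) - 0.2360 * log2(0.2360)
= -(-0.2967) - (-0.4916)
= 0.7883

0.7883


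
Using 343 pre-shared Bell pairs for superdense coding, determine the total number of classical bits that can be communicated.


Superdense coding allows 2 classical bits per shared entangled pair.
343 pair(s) -> 2 * 343 = 686 classical bits

686


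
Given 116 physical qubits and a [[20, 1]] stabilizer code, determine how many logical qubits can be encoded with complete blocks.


Each code block uses 20 physical qubits for 1 logical qubit(s).
Number of complete blocks = floor(116 / 20) = 5
Logical qubits = 5 * 1
= 5

5


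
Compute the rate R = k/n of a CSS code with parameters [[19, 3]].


Code rate R = k/n
= 3/19
= 0.1579

0.1579


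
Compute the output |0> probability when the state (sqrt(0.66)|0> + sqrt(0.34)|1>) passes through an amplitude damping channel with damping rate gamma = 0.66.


For amplitude damping with parameter gamma on state sqrt(a)|0> + sqrt(b)|1>:
alpha^2 = 0.66, beta^2 = 0.34
P(|0>) = alpha^2 + gamma * beta^2
= 0.66 + 0.66 * 0.34
= 0.66 + 0.2244
= 0.8844

0.8844


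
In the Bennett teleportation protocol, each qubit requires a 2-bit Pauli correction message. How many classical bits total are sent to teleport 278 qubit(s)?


Quantum teleportation requires 2 classical bits per qubit teleported.
278 qubit(s) -> 2 * 278 = 556 classical bits

556


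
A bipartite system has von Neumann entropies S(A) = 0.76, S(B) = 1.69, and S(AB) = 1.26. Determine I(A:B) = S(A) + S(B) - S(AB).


I(A:B) = S(A) + S(B) - S(AB)
= 0.76 + 1.69 - 1.26
= 1.1900

1.1900


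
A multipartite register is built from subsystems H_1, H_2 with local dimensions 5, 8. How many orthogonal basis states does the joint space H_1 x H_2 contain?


dim(H_1 x H_2) = 5 * 8
= 40

40


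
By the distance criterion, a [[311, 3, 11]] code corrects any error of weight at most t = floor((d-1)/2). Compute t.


Code parameters: [[311, 3, 11]], distance d = 11.
Number of correctable errors = floor((d-1)/2)
= floor((11 - 1)/2)
= floor(10/2)
= 5

5


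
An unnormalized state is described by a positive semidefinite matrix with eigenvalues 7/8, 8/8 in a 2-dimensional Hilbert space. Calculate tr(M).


tr(M) = sum of eigenvalues
= 7/8 + 8/8
= 15/8
= 1.8750

1.8750


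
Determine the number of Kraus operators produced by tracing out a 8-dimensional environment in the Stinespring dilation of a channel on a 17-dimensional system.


Tracing out the environment in an orthonormal basis {|i>_E} gives Kraus operators K_i = <i|_E U |0>_E.
Number of Kraus operators = dim(H_env) = d_env
= 8

8


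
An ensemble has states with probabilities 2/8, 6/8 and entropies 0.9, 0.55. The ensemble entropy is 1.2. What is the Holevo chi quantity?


chi = S(rho) - sum_i p_i * S(rho_i)
Weighted entropy = 2/8 * 0.9 + 6/8 * 0.55
= 0.6375
chi = 1.2 - 0.6375
= 0.5625

0.5625


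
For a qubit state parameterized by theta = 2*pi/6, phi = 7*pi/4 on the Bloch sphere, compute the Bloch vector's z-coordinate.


theta = 1.0472, phi = 5.4978
r_z = cos(theta) = 0.5000

0.5000


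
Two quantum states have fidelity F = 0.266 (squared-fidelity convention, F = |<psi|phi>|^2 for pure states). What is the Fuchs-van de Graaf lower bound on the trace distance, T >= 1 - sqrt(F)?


Fuchs-van de Graaf (squared-fidelity convention): 1 - sqrt(F) <= T <= sqrt(1 - F).
Lower bound: T >= 1 - sqrt(F)
sqrt(F) = sqrt(0.266) = 0.5158
T >= 1 - 0.5158
T >= 0.4842

0.4842


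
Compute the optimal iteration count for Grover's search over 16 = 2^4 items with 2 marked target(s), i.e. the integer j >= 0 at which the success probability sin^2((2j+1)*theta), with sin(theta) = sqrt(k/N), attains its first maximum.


After j Grover iterations the success probability is P(j) = sin^2((2j+1)*theta), where sin(theta) = sqrt(k/N).
N = 2^4 = 16, k = 2
sin(theta) = sqrt(k/N) = 0.3535533906
theta = arcsin(sqrt(k/N)) = 0.3613671239 rad
P(j) reaches its first maximum when (2j+1)*theta is as close as possible to pi/2, i.e. j = round(pi/(4*theta) - 1/2).
pi/(4*theta) - 1/2 = 1.6734
(For comparison, the common estimate pi/4 * sqrt(N/k) = 2.2214; the exact maximiser is used here.)
Optimal iterations = 2

2
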